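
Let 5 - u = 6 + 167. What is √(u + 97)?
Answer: I*√71 ≈ 8.4261*I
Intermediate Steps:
u = -168 (u = 5 - (6 + 167) = 5 - 1*173 = 5 - 173 = -168)
√(u + 97) = √(-168 + 97) = √(-71) = I*√71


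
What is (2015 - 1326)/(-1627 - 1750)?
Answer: -689/3377 ≈ -0.20403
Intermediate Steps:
(2015 - 1326)/(-1627 - 1750) = 689/(-3377) = 689*(-1/3377) = -689/3377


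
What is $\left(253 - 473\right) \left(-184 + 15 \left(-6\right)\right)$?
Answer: $60280$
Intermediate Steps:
$\left(253 - 473\right) \left(-184 + 15 \left(-6\right)\right) = - 220 \left(-184 - 90\right) = \left(-220\right) \left(-274\right) = 60280$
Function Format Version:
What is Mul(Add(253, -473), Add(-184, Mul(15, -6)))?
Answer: 60280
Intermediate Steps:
Mul(Add(253, -473), Add(-184, Mul(15, -6))) = Mul(-220, Add(-184, -90)) = Mul(-220, -274) = 60280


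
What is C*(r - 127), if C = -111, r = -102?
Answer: 25419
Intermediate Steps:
C*(r - 127) = -111*(-102 - 127) = -111*(-229) = 25419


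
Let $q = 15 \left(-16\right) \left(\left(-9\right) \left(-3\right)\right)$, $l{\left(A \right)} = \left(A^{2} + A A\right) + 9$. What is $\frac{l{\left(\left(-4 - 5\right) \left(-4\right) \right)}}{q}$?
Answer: $- \frac{289}{720} \approx -0.40139$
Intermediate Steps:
$l{\left(A \right)} = 9 + 2 A^{2}$ ($l{\left(A \right)} = \left(A^{2} + A^{2}\right) + 9 = 2 A^{2} + 9 = 9 + 2 A^{2}$)
$q = -6480$ ($q = \left(-240\right) 27 = -6480$)
$\frac{l{\left(\left(-4 - 5\right) \left(-4\right) \right)}}{q} = \frac{9 + 2 \left(\left(-4 - 5\right) \left(-4\right)\right)^{2}}{-6480} = \left(9 + 2 \left(\left(-9\right) \left(-4\right)\right)^{2}\right) \left(- \frac{1}{6480}\right) = \left(9 + 2 \cdot 36^{2}\right) \left(- \frac{1}{6480}\right) = \left(9 + 2 \cdot 1296\right) \left(- \frac{1}{6480}\right) = \left(9 + 2592\right) \left(- \frac{1}{6480}\right) = 2601 \left(- \frac{1}{6480}\right) = - \frac{289}{720}$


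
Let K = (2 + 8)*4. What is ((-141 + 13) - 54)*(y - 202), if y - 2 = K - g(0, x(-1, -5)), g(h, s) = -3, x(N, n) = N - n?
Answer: 28574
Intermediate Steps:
K = 40 (K = 10*4 = 40)
y = 45 (y = 2 + (40 - 1*(-3)) = 2 + (40 + 3) = 2 + 43 = 45)
((-141 + 13) - 54)*(y - 202) = ((-141 + 13) - 54)*(45 - 202) = (-128 - 54)*(-157) = -182*(-157) = 28574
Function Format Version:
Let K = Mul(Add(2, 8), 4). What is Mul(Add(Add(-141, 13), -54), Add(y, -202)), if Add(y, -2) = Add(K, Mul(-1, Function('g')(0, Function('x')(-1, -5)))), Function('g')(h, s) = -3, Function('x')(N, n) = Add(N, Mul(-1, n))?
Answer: 28574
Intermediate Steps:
K = 40 (K = Mul(10, 4) = 40)
y = 45 (y = Add(2, Add(40, Mul(-1, -3))) = Add(2, Add(40, 3)) = Add(2, 43) = 45)
Mul(Add(Add(-141, 13), -54), Add(y, -202)) = Mul(Add(Add(-141, 13), -54), Add(45, -202)) = Mul(Add(-128, -54), -157) = Mul(-182, -157) = 28574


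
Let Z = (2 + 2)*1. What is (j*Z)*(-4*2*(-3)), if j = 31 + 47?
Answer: 7488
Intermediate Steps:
j = 78
Z = 4 (Z = 4*1 = 4)
(j*Z)*(-4*2*(-3)) = (78*4)*(-4*2*(-3)) = 312*(-8*(-3)) = 312*24 = 7488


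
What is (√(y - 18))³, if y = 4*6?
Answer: 6*√6 ≈ 14.697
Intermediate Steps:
y = 24
(√(y - 18))³ = (√(24 - 18))³ = (√6)³ = 6*√6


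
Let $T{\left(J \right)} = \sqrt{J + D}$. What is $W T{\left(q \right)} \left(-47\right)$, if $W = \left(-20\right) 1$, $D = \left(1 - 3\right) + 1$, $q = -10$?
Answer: $940 i \sqrt{11} \approx 3117.6 i$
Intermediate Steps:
$D = -1$ ($D = -2 + 1 = -1$)
$T{\left(J \right)} = \sqrt{-1 + J}$ ($T{\left(J \right)} = \sqrt{J - 1} = \sqrt{-1 + J}$)
$W = -20$
$W T{\left(q \right)} \left(-47\right) = - 20 \sqrt{-1 - 10} \left(-47\right) = - 20 \sqrt{-11} \left(-47\right) = - 20 i \sqrt{11} \left(-47\right) = 940 i \sqrt{11}$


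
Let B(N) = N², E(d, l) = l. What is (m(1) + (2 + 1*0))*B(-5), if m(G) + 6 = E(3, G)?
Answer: -75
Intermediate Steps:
m(G) = -6 + G
(m(1) + (2 + 1*0))*B(-5) = ((-6 + 1) + (2 + 1*0))*(-5)² = (-5 + (2 + 0))*25 = (-5 + 2)*25 = -3*25 = -75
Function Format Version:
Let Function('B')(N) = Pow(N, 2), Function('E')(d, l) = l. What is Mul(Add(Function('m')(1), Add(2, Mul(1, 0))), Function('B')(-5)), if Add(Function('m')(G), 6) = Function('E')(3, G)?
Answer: -75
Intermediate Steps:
Function('m')(G) = Add(-6, G)
Mul(Add(Function('m')(1), Add(2, Mul(1, 0))), Function('B')(-5)) = Mul(Add(Add(-6, 1), Add(2, Mul(1, 0))), Pow(-5, 2)) = Mul(Add(-5, Add(2, 0)), 25) = Mul(Add(-5, 2), 25) = Mul(-3, 25) = -75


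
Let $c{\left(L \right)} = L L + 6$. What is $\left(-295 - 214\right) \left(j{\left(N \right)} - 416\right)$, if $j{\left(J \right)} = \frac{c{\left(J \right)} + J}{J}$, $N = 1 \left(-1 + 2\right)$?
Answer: $207672$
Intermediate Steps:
$c{\left(L \right)} = 6 + L^{2}$ ($c{\left(L \right)} = L^{2} + 6 = 6 + L^{2}$)
$N = 1$ ($N = 1 \cdot 1 = 1$)
$j{\left(J \right)} = \frac{6 + J + J^{2}}{J}$ ($j{\left(J \right)} = \frac{\left(6 + J^{2}\right) + J}{J} = \frac{6 + J + J^{2}}{J}$)
$\left(-295 - 214\right) \left(j{\left(N \right)} - 416\right) = \left(-295 - 214\right) \left(\left(1 + 1 + \frac{6}{1}\right) - 416\right) = - 509 \left(\left(1 + 1 + 6 \cdot 1\right) - 416\right) = - 509 \left(\left(1 + 1 + 6\right) - 416\right) = - 509 \left(8 - 416\right) = \left(-509\right) \left(-408\right) = 207672$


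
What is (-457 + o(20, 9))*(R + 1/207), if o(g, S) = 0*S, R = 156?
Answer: -14757901/207 ≈ -71294.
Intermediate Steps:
o(g, S) = 0
(-457 + o(20, 9))*(R + 1/207) = (-457 + 0)*(156 + 1/207) = -457*(156 + 1/207) = -457*32293/207 = -14757901/207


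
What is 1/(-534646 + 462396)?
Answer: -1/72250 ≈ -1.3841e-5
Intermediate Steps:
1/(-534646 + 462396) = 1/(-72250) = -1/72250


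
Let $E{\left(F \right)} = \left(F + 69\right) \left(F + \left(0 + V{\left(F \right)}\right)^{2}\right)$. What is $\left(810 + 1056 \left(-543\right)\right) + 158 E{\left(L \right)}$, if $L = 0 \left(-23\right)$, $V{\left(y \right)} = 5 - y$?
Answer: $-300048$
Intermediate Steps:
$L = 0$
$E{\left(F \right)} = \left(69 + F\right) \left(F + \left(5 - F\right)^{2}\right)$ ($E{\left(F \right)} = \left(F + 69\right) \left(F + \left(0 - \left(-5 + F\right)\right)^{2}\right) = \left(69 + F\right) \left(F + \left(5 - F\right)^{2}\right)$)
$\left(810 + 1056 \left(-543\right)\right) + 158 E{\left(L \right)} = \left(810 + 1056 \left(-543\right)\right) + 158 \left(1725 + 0^{3} - 0 + 60 \cdot 0^{2}\right) = \left(810 - 573408\right) + 158 \left(1725 + 0 + 0 + 60 \cdot 0\right) = -572598 + 158 \left(1725 + 0 + 0 + 0\right) = -572598 + 158 \cdot 1725 = -572598 + 272550 = -300048$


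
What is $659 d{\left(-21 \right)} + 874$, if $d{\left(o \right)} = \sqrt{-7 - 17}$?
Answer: $874 + 1318 i \sqrt{6} \approx 874.0 + 3228.4 i$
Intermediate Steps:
$d{\left(o \right)} = 2 i \sqrt{6}$ ($d{\left(o \right)} = \sqrt{-24} = 2 i \sqrt{6}$)
$659 d{\left(-21 \right)} + 874 = 659 \cdot 2 i \sqrt{6} + 874 = 1318 i \sqrt{6} + 874 = 874 + 1318 i \sqrt{6}$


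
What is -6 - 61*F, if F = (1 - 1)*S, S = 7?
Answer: -6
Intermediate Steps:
F = 0 (F = (1 - 1)*7 = 0*7 = 0)
-6 - 61*F = -6 - 61*0 = -6 + 0 = -6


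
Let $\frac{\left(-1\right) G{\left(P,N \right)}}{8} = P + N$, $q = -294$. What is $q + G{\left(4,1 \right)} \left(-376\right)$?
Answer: $14746$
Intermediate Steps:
$G{\left(P,N \right)} = - 8 N - 8 P$ ($G{\left(P,N \right)} = - 8 \left(P + N\right) = - 8 \left(N + P\right) = - 8 N - 8 P$)
$q + G{\left(4,1 \right)} \left(-376\right) = -294 + \left(\left(-8\right) 1 - 32\right) \left(-376\right) = -294 + \left(-8 - 32\right) \left(-376\right) = -294 - -15040 = -294 + 15040 = 14746$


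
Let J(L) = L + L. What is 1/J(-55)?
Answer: -1/110 ≈ -0.0090909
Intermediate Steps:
J(L) = 2*L
1/J(-55) = 1/(2*(-55)) = 1/(-110) = -1/110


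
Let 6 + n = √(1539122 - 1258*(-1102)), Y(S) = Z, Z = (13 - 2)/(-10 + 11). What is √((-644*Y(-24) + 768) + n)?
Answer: √(-6322 + √2925438) ≈ 67.909*I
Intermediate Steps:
Z = 11 (Z = 11/1 = 11*1 = 11)
Y(S) = 11
n = -6 + √2925438 (n = -6 + √(1539122 - 1258*(-1102)) = -6 + √(1539122 + 1386316) = -6 + √2925438 ≈ 1704.4)
√((-644*Y(-24) + 768) + n) = √((-644*11 + 768) + (-6 + √2925438)) = √((-7084 + 768) + (-6 + √2925438)) = √(-6316 + (-6 + √2925438)) = √(-6322 + √2925438)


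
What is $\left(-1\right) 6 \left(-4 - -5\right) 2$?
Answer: $-12$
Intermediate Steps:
$\left(-1\right) 6 \left(-4 - -5\right) 2 = - 6 \left(-4 + 5\right) 2 = \left(-6\right) 1 \cdot 2 = \left(-6\right) 2 = -12$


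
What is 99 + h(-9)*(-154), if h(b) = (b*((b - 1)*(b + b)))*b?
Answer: -2245221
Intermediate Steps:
h(b) = 2*b**3*(-1 + b) (h(b) = (b*((-1 + b)*(2*b)))*b = (b*(2*b*(-1 + b)))*b = (2*b**2*(-1 + b))*b = 2*b**3*(-1 + b))
99 + h(-9)*(-154) = 99 + (2*(-9)**3*(-1 - 9))*(-154) = 99 + (2*(-729)*(-10))*(-154) = 99 + 14580*(-154) = 99 - 2245320 = -2245221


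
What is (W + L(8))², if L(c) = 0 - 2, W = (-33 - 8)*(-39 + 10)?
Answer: 1408969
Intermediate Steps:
W = 1189 (W = -41*(-29) = 1189)
L(c) = -2
(W + L(8))² = (1189 - 2)² = 1187² = 1408969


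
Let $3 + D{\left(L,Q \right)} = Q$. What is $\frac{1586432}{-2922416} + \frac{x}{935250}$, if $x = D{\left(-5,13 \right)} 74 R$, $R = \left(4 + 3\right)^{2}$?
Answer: $- \frac{8610898274}{17082434775} \approx -0.50408$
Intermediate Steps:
$R = 49$ ($R = 7^{2} = 49$)
$D{\left(L,Q \right)} = -3 + Q$
$x = 36260$ ($x = \left(-3 + 13\right) 74 \cdot 49 = 10 \cdot 74 \cdot 49 = 740 \cdot 49 = 36260$)
$\frac{1586432}{-2922416} + \frac{x}{935250} = \frac{1586432}{-2922416} + \frac{36260}{935250} = 1586432 \left(- \frac{1}{2922416}\right) + 36260 \cdot \frac{1}{935250} = - \frac{99152}{182651} + \frac{3626}{93525} = - \frac{8610898274}{17082434775}$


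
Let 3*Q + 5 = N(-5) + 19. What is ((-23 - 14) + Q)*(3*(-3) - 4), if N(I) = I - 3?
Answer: 455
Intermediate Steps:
N(I) = -3 + I
Q = 2 (Q = -5/3 + ((-3 - 5) + 19)/3 = -5/3 + (-8 + 19)/3 = -5/3 + (⅓)*11 = -5/3 + 11/3 = 2)
((-23 - 14) + Q)*(3*(-3) - 4) = ((-23 - 14) + 2)*(3*(-3) - 4) = (-37 + 2)*(-9 - 4) = -35*(-13) = 455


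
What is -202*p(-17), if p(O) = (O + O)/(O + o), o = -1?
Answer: -3434/9 ≈ -381.56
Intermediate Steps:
p(O) = 2*O/(-1 + O) (p(O) = (O + O)/(O - 1) = (2*O)/(-1 + O) = 2*O/(-1 + O))
-202*p(-17) = -404*(-17)/(-1 - 17) = -404*(-17)/(-18) = -404*(-17)*(-1)/18 = -202*17/9 = -3434/9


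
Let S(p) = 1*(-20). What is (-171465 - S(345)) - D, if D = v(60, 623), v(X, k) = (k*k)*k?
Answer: -241975812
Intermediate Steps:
v(X, k) = k**3 (v(X, k) = k**2*k = k**3)
S(p) = -20
D = 241804367 (D = 623**3 = 241804367)
(-171465 - S(345)) - D = (-171465 - 1*(-20)) - 1*241804367 = (-171465 + 20) - 241804367 = -171445 - 241804367 = -241975812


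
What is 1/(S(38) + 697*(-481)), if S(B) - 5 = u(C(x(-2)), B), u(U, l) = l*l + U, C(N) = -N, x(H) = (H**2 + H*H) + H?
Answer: -1/333814 ≈ -2.9957e-6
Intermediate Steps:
x(H) = H + 2*H**2 (x(H) = (H**2 + H**2) + H = 2*H**2 + H = H + 2*H**2)
u(U, l) = U + l**2 (u(U, l) = l**2 + U = U + l**2)
S(B) = -1 + B**2 (S(B) = 5 + (-(-2)*(1 + 2*(-2)) + B**2) = 5 + (-(-2)*(1 - 4) + B**2) = 5 + (-(-2)*(-3) + B**2) = 5 + (-1*6 + B**2) = 5 + (-6 + B**2) = -1 + B**2)
1/(S(38) + 697*(-481)) = 1/((-1 + 38**2) + 697*(-481)) = 1/((-1 + 1444) - 335257) = 1/(1443 - 335257) = 1/(-333814) = -1/333814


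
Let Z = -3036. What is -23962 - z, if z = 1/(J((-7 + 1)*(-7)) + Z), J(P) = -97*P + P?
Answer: -169363415/7068 ≈ -23962.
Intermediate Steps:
J(P) = -96*P
z = -1/7068 (z = 1/(-96*(-7 + 1)*(-7) - 3036) = 1/(-(-576)*(-7) - 3036) = 1/(-96*42 - 3036) = 1/(-4032 - 3036) = 1/(-7068) = -1/7068 ≈ -0.00014148)
-23962 - z = -23962 - 1*(-1/7068) = -23962 + 1/7068 = -169363415/7068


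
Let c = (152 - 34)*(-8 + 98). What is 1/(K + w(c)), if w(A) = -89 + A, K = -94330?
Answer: -1/83799 ≈ -1.1933e-5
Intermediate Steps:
c = 10620 (c = 118*90 = 10620)
1/(K + w(c)) = 1/(-94330 + (-89 + 10620)) = 1/(-94330 + 10531) = 1/(-83799) = -1/83799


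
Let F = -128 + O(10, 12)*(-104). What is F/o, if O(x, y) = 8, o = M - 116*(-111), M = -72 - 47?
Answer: -960/12757 ≈ -0.075253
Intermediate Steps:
M = -119
o = 12757 (o = -119 - 116*(-111) = -119 + 12876 = 12757)
F = -960 (F = -128 + 8*(-104) = -128 - 832 = -960)
F/o = -960/12757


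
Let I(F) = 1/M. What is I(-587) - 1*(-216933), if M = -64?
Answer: 13883711/64 ≈ 2.1693e+5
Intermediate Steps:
I(F) = -1/64 (I(F) = 1/(-64) = -1/64)
I(-587) - 1*(-216933) = -1/64 - 1*(-216933) = -1/64 + 216933 = 13883711/64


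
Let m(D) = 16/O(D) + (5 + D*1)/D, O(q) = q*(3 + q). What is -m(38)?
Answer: -1779/1558 ≈ -1.1418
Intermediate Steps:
m(D) = (5 + D)/D + 16/(D*(3 + D)) (m(D) = 16/((D*(3 + D))) + (5 + D*1)/D = 16*(1/(D*(3 + D))) + (5 + D)/D = 16/(D*(3 + D)) + (5 + D)/D = (5 + D)/D + 16/(D*(3 + D)))
-m(38) = -(31 + 38² + 8*38)/(38*(3 + 38)) = -(31 + 1444 + 304)/(38*41) = -1779/(38*41) = -1*1779/1558 = -1779/1558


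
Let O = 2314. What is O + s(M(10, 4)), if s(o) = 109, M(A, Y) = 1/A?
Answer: 2423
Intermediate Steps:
O + s(M(10, 4)) = 2314 + 109 = 2423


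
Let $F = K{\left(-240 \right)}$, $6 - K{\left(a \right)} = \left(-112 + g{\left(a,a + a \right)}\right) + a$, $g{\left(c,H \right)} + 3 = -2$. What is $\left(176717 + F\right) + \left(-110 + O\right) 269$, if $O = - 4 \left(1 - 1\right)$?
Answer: $147490$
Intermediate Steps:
$g{\left(c,H \right)} = -5$ ($g{\left(c,H \right)} = -3 - 2 = -5$)
$O = 0$ ($O = \left(-4\right) 0 = 0$)
$K{\left(a \right)} = 123 - a$ ($K{\left(a \right)} = 6 - \left(\left(-112 - 5\right) + a\right) = 6 - \left(-117 + a\right) = 123 - a$)
$F = 363$ ($F = 123 - -240 = 123 + 240 = 363$)
$\left(176717 + F\right) + \left(-110 + O\right) 269 = \left(176717 + 363\right) + \left(-110 + 0\right) 269 = 177080 - 29590 = 147490$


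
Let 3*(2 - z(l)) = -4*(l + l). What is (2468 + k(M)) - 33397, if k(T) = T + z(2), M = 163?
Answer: -92276/3 ≈ -30759.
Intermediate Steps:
z(l) = 2 + 8*l/3 (z(l) = 2 - (-4)*(l + l)/3 = 2 - (-4)*2*l/3 = 2 - (-8)*l/3 = 2 + 8*l/3)
k(T) = 22/3 + T (k(T) = T + (2 + (8/3)*2) = T + (2 + 16/3) = T + 22/3 = 22/3 + T)
(2468 + k(M)) - 33397 = (2468 + (22/3 + 163)) - 33397 = (2468 + 511/3) - 33397 = 7915/3 - 33397 = -92276/3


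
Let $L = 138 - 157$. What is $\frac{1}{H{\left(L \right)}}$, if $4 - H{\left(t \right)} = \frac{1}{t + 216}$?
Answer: $\frac{197}{787} \approx 0.25032$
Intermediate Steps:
$L = -19$ ($L = 138 - 157 = -19$)
$H{\left(t \right)} = 4 - \frac{1}{216 + t}$ ($H{\left(t \right)} = 4 - \frac{1}{t + 216} = 4 - \frac{1}{216 + t}$)
$\frac{1}{H{\left(L \right)}} = \frac{1}{\frac{1}{216 - 19} \left(863 + 4 \left(-19\right)\right)} = \frac{1}{\frac{1}{197} \left(863 - 76\right)} = \frac{1}{\frac{1}{197} \cdot 787} = \frac{1}{\frac{787}{197}} = \frac{197}{787}$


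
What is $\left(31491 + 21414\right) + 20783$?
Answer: $73688$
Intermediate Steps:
$\left(31491 + 21414\right) + 20783 = 52905 + 20783 = 73688$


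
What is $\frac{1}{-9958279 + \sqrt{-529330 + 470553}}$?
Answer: $- \frac{9958279}{99167320700618} - \frac{i \sqrt{58777}}{99167320700618} \approx -1.0042 \cdot 10^{-7} - 2.4448 \cdot 10^{-12} i$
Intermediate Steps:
$\frac{1}{-9958279 + \sqrt{-529330 + 470553}} = \frac{1}{-9958279 + \sqrt{-58777}} = \frac{1}{-9958279 + i \sqrt{58777}}$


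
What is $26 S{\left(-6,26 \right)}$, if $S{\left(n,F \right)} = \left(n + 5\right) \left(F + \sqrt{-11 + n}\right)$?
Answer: $-676 - 26 i \sqrt{17} \approx -676.0 - 107.2 i$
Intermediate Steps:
$S{\left(n,F \right)} = \left(5 + n\right) \left(F + \sqrt{-11 + n}\right)$
$26 S{\left(-6,26 \right)} = 26 \left(5 \cdot 26 + 5 \sqrt{-11 - 6} + 26 \left(-6\right) - 6 \sqrt{-11 - 6}\right) = 26 \left(130 + 5 \sqrt{-17} - 156 - 6 \sqrt{-17}\right) = 26 \left(130 + 5 i \sqrt{17} - 156 - 6 i \sqrt{17}\right) = 26 \left(-26 - i \sqrt{17}\right) = -676 - 26 i \sqrt{17}$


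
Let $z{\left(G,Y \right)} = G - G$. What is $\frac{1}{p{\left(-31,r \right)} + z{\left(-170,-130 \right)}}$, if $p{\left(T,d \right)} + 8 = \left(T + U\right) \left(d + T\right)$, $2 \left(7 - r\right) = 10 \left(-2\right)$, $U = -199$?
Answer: $\frac{1}{3212} \approx 0.00031133$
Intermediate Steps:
$z{\left(G,Y \right)} = 0$
$r = 17$ ($r = 7 - \frac{10 \left(-2\right)}{2} = 7 - -10 = 7 + 10 = 17$)
$p{\left(T,d \right)} = -8 + \left(-199 + T\right) \left(T + d\right)$ ($p{\left(T,d \right)} = -8 + \left(T - 199\right) \left(d + T\right) = -8 + \left(-199 + T\right) \left(T + d\right)$)
$\frac{1}{p{\left(-31,r \right)} + z{\left(-170,-130 \right)}} = \frac{1}{\left(-8 + \left(-31\right)^{2} - -6169 - 3383 - 527\right) + 0} = \frac{1}{\left(-8 + 961 + 6169 - 3383 - 527\right) + 0} = \frac{1}{3212 + 0} = \frac{1}{3212}$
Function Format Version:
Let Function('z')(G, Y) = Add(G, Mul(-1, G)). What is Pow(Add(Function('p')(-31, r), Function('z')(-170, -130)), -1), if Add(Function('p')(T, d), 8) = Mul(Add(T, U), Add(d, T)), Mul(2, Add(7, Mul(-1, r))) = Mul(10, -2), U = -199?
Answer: Rational(1, 3212) ≈ 0.00031133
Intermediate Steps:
Function('z')(G, Y) = 0
r = 17 (r = Add(7, Mul(Rational(-1, 2), Mul(10, -2))) = Add(7, Mul(Rational(-1, 2), -20)) = Add(7, 10) = 17)
Function('p')(T, d) = Add(-8, Mul(Add(-199, T), Add(T, d))) (Function('p')(T, d) = Add(-8, Mul(Add(T, -199), Add(d, T))) = Add(-8, Mul(Add(-199, T), Add(T, d))))
Pow(Add(Function('p')(-31, r), Function('z')(-170, -130)), -1) = Pow(Add(Add(-8, Pow(-31, 2), Mul(-199, -31), Mul(-199, 17), Mul(-31, 17)), 0), -1) = Pow(Add(Add(-8, 961, 6169, -3383, -527), 0), -1) = Pow(Add(3212, 0), -1) = Pow(3212, -1) = Rational(1, 3212)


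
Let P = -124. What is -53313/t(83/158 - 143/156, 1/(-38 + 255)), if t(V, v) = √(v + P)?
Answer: 17771*I*√5838819/8969 ≈ 4787.7*I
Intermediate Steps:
t(V, v) = √(-124 + v) (t(V, v) = √(v - 124) = √(-124 + v))
-53313/t(83/158 - 143/156, 1/(-38 + 255)) = -53313/√(-124 + 1/(-38 + 255)) = -53313/√(-124 + 1/217) = -53313*(-I*√5838819/26907) = -(-17771)*I*√5838819/8969 = 17771*I*√5838819/8969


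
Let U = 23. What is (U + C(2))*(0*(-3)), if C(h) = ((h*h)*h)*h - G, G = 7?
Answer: 0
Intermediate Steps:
C(h) = -7 + h⁴ (C(h) = ((h*h)*h)*h - 1*7 = (h²*h)*h - 7 = h³*h - 7 = h⁴ - 7 = -7 + h⁴)
(U + C(2))*(0*(-3)) = (23 + (-7 + 2⁴))*(0*(-3)) = (23 + (-7 + 16))*0 = (23 + 9)*0 = 32*0 = 0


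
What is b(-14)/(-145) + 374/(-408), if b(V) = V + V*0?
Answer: -1427/1740 ≈ -0.82012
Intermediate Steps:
b(V) = V (b(V) = V + 0 = V)
b(-14)/(-145) + 374/(-408) = -14/(-145) + 374/(-408) = -14*(-1/145) + 374*(-1/408) = 14/145 - 11/12 = -1427/1740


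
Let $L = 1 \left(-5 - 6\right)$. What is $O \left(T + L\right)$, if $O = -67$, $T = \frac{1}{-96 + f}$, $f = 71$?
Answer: $\frac{18492}{25} \approx 739.68$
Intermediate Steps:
$L = -11$ ($L = 1 \left(-11\right) = -11$)
$T = - \frac{1}{25}$ ($T = \frac{1}{-96 + 71} = \frac{1}{-25} = - \frac{1}{25} \approx -0.04$)
$O \left(T + L\right) = - 67 \left(- \frac{1}{25} - 11\right) = \left(-67\right) \left(- \frac{276}{25}\right) = \frac{18492}{25}$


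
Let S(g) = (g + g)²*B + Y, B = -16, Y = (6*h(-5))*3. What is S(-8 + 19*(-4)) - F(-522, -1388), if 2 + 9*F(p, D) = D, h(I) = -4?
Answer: -4063514/9 ≈ -4.5150e+5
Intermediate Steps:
Y = -72 (Y = (6*(-4))*3 = -24*3 = -72)
F(p, D) = -2/9 + D/9
S(g) = -72 - 64*g² (S(g) = (g + g)²*(-16) - 72 = (2*g)²*(-16) - 72 = (4*g²)*(-16) - 72 = -64*g² - 72 = -72 - 64*g²)
S(-8 + 19*(-4)) - F(-522, -1388) = (-72 - 64*(-8 + 19*(-4))²) - (-2/9 + (⅑)*(-1388)) = (-72 - 64*(-8 - 76)²) - (-2/9 - 1388/9) = (-72 - 64*(-84)²) - 1*(-1390/9) = (-72 - 64*7056) + 1390/9 = (-72 - 451584) + 1390/9 = -451656 + 1390/9 = -4063514/9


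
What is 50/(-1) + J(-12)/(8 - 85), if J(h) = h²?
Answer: -3994/77 ≈ -51.870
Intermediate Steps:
50/(-1) + J(-12)/(8 - 85) = 50/(-1) + (-12)²/(8 - 85) = 50*(-1) + 144/(-77) = -50 + 144*(-1/77) = -50 - 144/77 = -3994/77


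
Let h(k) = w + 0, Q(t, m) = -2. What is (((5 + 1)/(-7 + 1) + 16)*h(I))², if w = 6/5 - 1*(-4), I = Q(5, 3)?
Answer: 6084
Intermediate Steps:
I = -2
w = 26/5 (w = 6*(⅕) + 4 = 6/5 + 4 = 26/5 ≈ 5.2000)
h(k) = 26/5 (h(k) = 26/5 + 0 = 26/5)
(((5 + 1)/(-7 + 1) + 16)*h(I))² = (((5 + 1)/(-7 + 1) + 16)*(26/5))² = ((6/(-6) + 16)*(26/5))² = ((6*(-⅙) + 16)*(26/5))² = ((-1 + 16)*(26/5))² = (15*(26/5))² = 78² = 6084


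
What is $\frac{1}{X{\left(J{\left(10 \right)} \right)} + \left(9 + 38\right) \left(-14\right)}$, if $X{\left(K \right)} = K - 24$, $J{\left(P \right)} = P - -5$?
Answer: $- \frac{1}{667} \approx -0.0014993$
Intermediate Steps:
$J{\left(P \right)} = 5 + P$ ($J{\left(P \right)} = P + 5 = 5 + P$)
$X{\left(K \right)} = -24 + K$
$\frac{1}{X{\left(J{\left(10 \right)} \right)} + \left(9 + 38\right) \left(-14\right)} = \frac{1}{\left(-24 + \left(5 + 10\right)\right) + \left(9 + 38\right) \left(-14\right)} = \frac{1}{\left(-24 + 15\right) + 47 \left(-14\right)} = \frac{1}{-9 - 658} = \frac{1}{-667} = - \frac{1}{667}$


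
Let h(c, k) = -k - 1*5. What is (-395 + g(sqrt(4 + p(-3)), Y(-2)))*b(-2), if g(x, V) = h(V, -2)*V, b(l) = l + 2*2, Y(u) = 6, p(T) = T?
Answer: -826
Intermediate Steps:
b(l) = 4 + l (b(l) = l + 4 = 4 + l)
h(c, k) = -5 - k (h(c, k) = -k - 5 = -5 - k)
g(x, V) = -3*V (g(x, V) = (-5 - 1*(-2))*V = (-5 + 2)*V = -3*V)
(-395 + g(sqrt(4 + p(-3)), Y(-2)))*b(-2) = (-395 - 3*6)*(4 - 2) = (-395 - 18)*2 = -413*2 = -826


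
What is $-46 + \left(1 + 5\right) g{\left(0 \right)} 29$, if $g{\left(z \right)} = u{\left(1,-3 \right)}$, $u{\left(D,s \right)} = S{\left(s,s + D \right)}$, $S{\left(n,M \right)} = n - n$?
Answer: $-46$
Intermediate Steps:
$S{\left(n,M \right)} = 0$
$u{\left(D,s \right)} = 0$
$g{\left(z \right)} = 0$
$-46 + \left(1 + 5\right) g{\left(0 \right)} 29 = -46 + \left(1 + 5\right) 0 \cdot 29 = -46 + 6 \cdot 0 \cdot 29 = -46 + 0 \cdot 29 = -46 + 0 = -46$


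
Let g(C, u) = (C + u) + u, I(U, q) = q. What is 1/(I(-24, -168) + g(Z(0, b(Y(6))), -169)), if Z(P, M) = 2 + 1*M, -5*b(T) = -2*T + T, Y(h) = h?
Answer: -5/2514 ≈ -0.0019889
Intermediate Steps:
b(T) = T/5 (b(T) = -(-2*T + T)/5 = -(-1)*T/5 = T/5)
Z(P, M) = 2 + M
g(C, u) = C + 2*u
1/(I(-24, -168) + g(Z(0, b(Y(6))), -169)) = 1/(-168 + ((2 + (⅕)*6) + 2*(-169))) = 1/(-168 + ((2 + 6/5) - 338)) = 1/(-168 + (16/5 - 338)) = 1/(-168 - 1674/5) = 1/(-2514/5) = -5/2514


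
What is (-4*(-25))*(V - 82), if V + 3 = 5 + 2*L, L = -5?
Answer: -9000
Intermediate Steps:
V = -8 (V = -3 + (5 + 2*(-5)) = -3 + (5 - 10) = -3 - 5 = -8)
(-4*(-25))*(V - 82) = (-4*(-25))*(-8 - 82) = 100*(-90) = -9000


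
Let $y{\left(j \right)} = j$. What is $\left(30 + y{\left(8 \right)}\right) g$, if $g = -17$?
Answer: $-646$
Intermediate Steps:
$\left(30 + y{\left(8 \right)}\right) g = \left(30 + 8\right) \left(-17\right) = 38 \left(-17\right) = -646$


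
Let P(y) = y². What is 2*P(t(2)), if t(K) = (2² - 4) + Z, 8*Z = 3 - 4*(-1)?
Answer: 49/32 ≈ 1.5313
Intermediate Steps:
Z = 7/8 (Z = (3 - 4*(-1))/8 = (3 + 4)/8 = (⅛)*7 = 7/8 ≈ 0.87500)
t(K) = 7/8 (t(K) = (2² - 4) + 7/8 = (4 - 4) + 7/8 = 0 + 7/8 = 7/8)
2*P(t(2)) = 2*(7/8)² = 2*(49/64) = 49/32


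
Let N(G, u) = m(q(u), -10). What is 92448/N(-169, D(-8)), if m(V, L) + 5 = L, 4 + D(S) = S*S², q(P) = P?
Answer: -30816/5 ≈ -6163.2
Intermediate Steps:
D(S) = -4 + S³ (D(S) = -4 + S*S² = -4 + S³)
m(V, L) = -5 + L
N(G, u) = -15 (N(G, u) = -5 - 10 = -15)
92448/N(-169, D(-8)) = 92448/(-15) = 92448*(-1/15) = -30816/5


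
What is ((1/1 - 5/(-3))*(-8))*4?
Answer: -256/3 ≈ -85.333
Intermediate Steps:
((1/1 - 5/(-3))*(-8))*4 = ((1*1 - 5*(-⅓))*(-8))*4 = ((1 + 5/3)*(-8))*4 = ((8/3)*(-8))*4 = -64/3*4 = -256/3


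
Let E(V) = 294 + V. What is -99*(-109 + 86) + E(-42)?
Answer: 2529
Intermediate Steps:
-99*(-109 + 86) + E(-42) = -99*(-109 + 86) + (294 - 42) = -99*(-23) + 252 = 2277 + 252 = 2529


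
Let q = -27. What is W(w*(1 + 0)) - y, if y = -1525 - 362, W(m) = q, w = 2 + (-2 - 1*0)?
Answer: 1860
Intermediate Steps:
w = 0 (w = 2 + (-2 + 0) = 2 - 2 = 0)
W(m) = -27
y = -1887
W(w*(1 + 0)) - y = -27 - 1*(-1887) = -27 + 1887 = 1860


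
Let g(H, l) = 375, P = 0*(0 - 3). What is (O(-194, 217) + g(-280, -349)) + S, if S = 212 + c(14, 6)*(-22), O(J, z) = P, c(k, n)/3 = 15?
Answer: -403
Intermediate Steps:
c(k, n) = 45 (c(k, n) = 3*15 = 45)
P = 0 (P = 0*(-3) = 0)
O(J, z) = 0
S = -778 (S = 212 + 45*(-22) = 212 - 990 = -778)
(O(-194, 217) + g(-280, -349)) + S = (0 + 375) - 778 = 375 - 778 = -403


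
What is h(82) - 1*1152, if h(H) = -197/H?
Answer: -94661/82 ≈ -1154.4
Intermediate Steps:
h(82) - 1*1152 = -197/82 - 1*1152 = -197*1/82 - 1152 = -197/82 - 1152 = -94661/82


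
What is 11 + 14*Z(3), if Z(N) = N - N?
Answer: 11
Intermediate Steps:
Z(N) = 0
11 + 14*Z(3) = 11 + 14*0 = 11 + 0 = 11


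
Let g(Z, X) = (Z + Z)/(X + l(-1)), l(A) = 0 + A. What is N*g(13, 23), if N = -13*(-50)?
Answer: 8450/11 ≈ 768.18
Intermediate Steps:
l(A) = A
g(Z, X) = 2*Z/(-1 + X) (g(Z, X) = (Z + Z)/(X - 1) = (2*Z)/(-1 + X) = 2*Z/(-1 + X))
N = 650
N*g(13, 23) = 650*(2*13/(-1 + 23)) = 650*(2*13/22) = 650*(2*13*(1/22)) = 650*(13/11) = 8450/11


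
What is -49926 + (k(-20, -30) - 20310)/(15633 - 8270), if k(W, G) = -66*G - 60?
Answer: -367623528/7363 ≈ -49929.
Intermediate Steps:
k(W, G) = -60 - 66*G
-49926 + (k(-20, -30) - 20310)/(15633 - 8270) = -49926 + ((-60 - 66*(-30)) - 20310)/(15633 - 8270) = -49926 + ((-60 + 1980) - 20310)/7363 = -49926 + (1920 - 20310)*(1/7363) = -49926 - 18390*1/7363 = -49926 - 18390/7363 = -367623528/7363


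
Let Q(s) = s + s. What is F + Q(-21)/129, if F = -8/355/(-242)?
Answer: -601198/1847065 ≈ -0.32549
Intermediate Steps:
Q(s) = 2*s
F = 4/42955 (F = -8*1/355*(-1/242) = -8/355*(-1/242) = 4/42955 ≈ 9.3121e-5)
F + Q(-21)/129 = 4/42955 + (2*(-21))/129 = 4/42955 - 42*1/129 = 4/42955 - 14/43 = -601198/1847065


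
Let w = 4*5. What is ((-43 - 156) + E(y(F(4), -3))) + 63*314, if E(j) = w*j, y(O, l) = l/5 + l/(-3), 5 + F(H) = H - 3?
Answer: 19591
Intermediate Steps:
F(H) = -8 + H (F(H) = -5 + (H - 3) = -5 + (-3 + H) = -8 + H)
w = 20
y(O, l) = -2*l/15 (y(O, l) = l*(⅕) + l*(-⅓) = l/5 - l/3 = -2*l/15)
E(j) = 20*j
((-43 - 156) + E(y(F(4), -3))) + 63*314 = ((-43 - 156) + 20*(-2/15*(-3))) + 63*314 = (-199 + 20*(⅖)) + 19782 = (-199 + 8) + 19782 = -191 + 19782 = 19591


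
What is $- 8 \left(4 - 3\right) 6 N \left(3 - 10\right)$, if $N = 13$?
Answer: $4368$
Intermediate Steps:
$- 8 \left(4 - 3\right) 6 N \left(3 - 10\right) = - 8 \left(4 - 3\right) 6 \cdot 13 \left(3 - 10\right) = - 8 \cdot 1 \cdot 6 \cdot 13 \left(-7\right) = \left(-8\right) 6 \cdot 13 \left(-7\right) = \left(-48\right) 13 \left(-7\right) = \left(-624\right) \left(-7\right) = 4368$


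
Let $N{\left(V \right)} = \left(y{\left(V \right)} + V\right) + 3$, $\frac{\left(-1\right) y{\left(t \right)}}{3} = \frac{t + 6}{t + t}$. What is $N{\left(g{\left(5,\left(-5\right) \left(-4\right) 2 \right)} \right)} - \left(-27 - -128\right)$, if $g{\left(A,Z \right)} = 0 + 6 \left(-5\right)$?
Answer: $- \frac{646}{5} \approx -129.2$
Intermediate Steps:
$g{\left(A,Z \right)} = -30$ ($g{\left(A,Z \right)} = 0 - 30 = -30$)
$y{\left(t \right)} = - \frac{3 \left(6 + t\right)}{2 t}$ ($y{\left(t \right)} = - 3 \frac{t + 6}{t + t} = - 3 \frac{6 + t}{2 t} = - \frac{3 \left(6 + t\right)}{2 t}$)
$N{\left(V \right)} = \frac{3}{2} + V - \frac{9}{V}$ ($N{\left(V \right)} = \left(\left(- \frac{3}{2} - \frac{9}{V}\right) + V\right) + 3 = \left(- \frac{3}{2} + V - \frac{9}{V}\right) + 3 = \frac{3}{2} + V - \frac{9}{V}$)
$N{\left(g{\left(5,\left(-5\right) \left(-4\right) 2 \right)} \right)} - \left(-27 - -128\right) = \left(\frac{3}{2} - 30 - \frac{9}{-30}\right) - \left(-27 - -128\right) = \left(\frac{3}{2} - 30 - - \frac{3}{10}\right) - \left(-27 + 128\right) = \left(\frac{3}{2} - 30 + \frac{3}{10}\right) - 101 = - \frac{141}{5} - 101 = - \frac{646}{5}$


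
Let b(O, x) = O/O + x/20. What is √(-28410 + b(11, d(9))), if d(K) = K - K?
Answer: I*√28409 ≈ 168.55*I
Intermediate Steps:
d(K) = 0
b(O, x) = 1 + x/20 (b(O, x) = 1 + x*(1/20) = 1 + x/20)
√(-28410 + b(11, d(9))) = √(-28410 + (1 + (1/20)*0)) = √(-28410 + (1 + 0)) = √(-28410 + 1) = √(-28409) = I*√28409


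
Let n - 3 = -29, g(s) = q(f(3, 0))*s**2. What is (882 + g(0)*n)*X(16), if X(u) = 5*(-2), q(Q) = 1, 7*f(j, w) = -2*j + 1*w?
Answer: -8820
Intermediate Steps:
f(j, w) = -2*j/7 + w/7 (f(j, w) = (-2*j + 1*w)/7 = (-2*j + w)/7 = (w - 2*j)/7 = -2*j/7 + w/7)
g(s) = s**2 (g(s) = 1*s**2 = s**2)
X(u) = -10
n = -26 (n = 3 - 29 = -26)
(882 + g(0)*n)*X(16) = (882 + 0**2*(-26))*(-10) = (882 + 0*(-26))*(-10) = (882 + 0)*(-10) = 882*(-10) = -8820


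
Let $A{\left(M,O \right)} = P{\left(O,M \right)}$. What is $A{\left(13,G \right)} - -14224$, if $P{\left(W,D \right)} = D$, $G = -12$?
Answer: $14237$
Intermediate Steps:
$A{\left(M,O \right)} = M$
$A{\left(13,G \right)} - -14224 = 13 - -14224 = 13 + 14224 = 14237$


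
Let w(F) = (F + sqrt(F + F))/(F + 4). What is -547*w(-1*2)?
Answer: 547 - 547*I ≈ 547.0 - 547.0*I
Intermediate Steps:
w(F) = (F + sqrt(2)*sqrt(F))/(4 + F) (w(F) = (F + sqrt(2*F))/(4 + F) = (F + sqrt(2)*sqrt(F))/(4 + F))
-547*w(-1*2) = -547*(-1*2 + sqrt(2)*sqrt(-1*2))/(4 - 1*2) = -547*(-2 + sqrt(2)*sqrt(-2))/(4 - 2) = -547*(-2 + sqrt(2)*(I*sqrt(2)))/2 = -547*(-2 + 2*I)/2 = -547*(-1 + I) = 547 - 547*I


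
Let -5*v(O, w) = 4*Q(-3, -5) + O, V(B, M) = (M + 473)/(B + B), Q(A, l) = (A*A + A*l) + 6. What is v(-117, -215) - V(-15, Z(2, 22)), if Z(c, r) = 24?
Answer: 479/30 ≈ 15.967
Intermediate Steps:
Q(A, l) = 6 + A² + A*l (Q(A, l) = (A² + A*l) + 6 = 6 + A² + A*l)
V(B, M) = (473 + M)/(2*B) (V(B, M) = (473 + M)/((2*B)) = (473 + M)*(1/(2*B)) = (473 + M)/(2*B))
v(O, w) = -24 - O/5 (v(O, w) = -(4*(6 + (-3)² - 3*(-5)) + O)/5 = -(4*(6 + 9 + 15) + O)/5 = -(4*30 + O)/5 = -(120 + O)/5 = -24 - O/5)
v(-117, -215) - V(-15, Z(2, 22)) = (-24 - ⅕*(-117)) - (473 + 24)/(2*(-15)) = (-24 + 117/5) - (-1)*497/(2*15) = -⅗ - 1*(-497/30) = -⅗ + 497/30 = 479/30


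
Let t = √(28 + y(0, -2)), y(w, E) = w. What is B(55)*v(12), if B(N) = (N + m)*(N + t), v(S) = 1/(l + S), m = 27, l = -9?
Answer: 4510/3 + 164*√7/3 ≈ 1648.0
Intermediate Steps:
v(S) = 1/(-9 + S)
t = 2*√7 (t = √(28 + 0) = √28 = 2*√7 ≈ 5.2915)
B(N) = (27 + N)*(N + 2*√7) (B(N) = (N + 27)*(N + 2*√7) = (27 + N)*(N + 2*√7))
B(55)*v(12) = (55² + 27*55 + 54*√7 + 2*55*√7)/(-9 + 12) = (3025 + 1485 + 54*√7 + 110*√7)/3 = (4510 + 164*√7)*(⅓) = 4510/3 + 164*√7/3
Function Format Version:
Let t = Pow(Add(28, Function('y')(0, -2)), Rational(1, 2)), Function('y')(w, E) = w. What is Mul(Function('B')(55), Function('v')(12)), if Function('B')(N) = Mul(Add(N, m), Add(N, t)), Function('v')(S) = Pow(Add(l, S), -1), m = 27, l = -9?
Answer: Add(Rational(4510, 3), Mul(Rational(164, 3), Pow(7, Rational(1, 2)))) ≈ 1648.0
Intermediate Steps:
Function('v')(S) = Pow(Add(-9, S), -1)
t = Mul(2, Pow(7, Rational(1, 2))) (t = Pow(Add(28, 0), Rational(1, 2)) = Pow(28, Rational(1, 2)) = Mul(2, Pow(7, Rational(1, 2))) ≈ 5.2915)
Function('B')(N) = Mul(Add(27, N), Add(N, Mul(2, Pow(7, Rational(1, 2))))) (Function('B')(N) = Mul(Add(N, 27), Add(N, Mul(2, Pow(7, Rational(1, 2))))) = Mul(Add(27, N), Add(N, Mul(2, Pow(7, Rational(1, 2))))))
Mul(Function('B')(55), Function('v')(12)) = Mul(Add(Pow(55, 2), Mul(27, 55), Mul(54, Pow(7, Rational(1, 2))), Mul(2, 55, Pow(7, Rational(1, 2)))), Pow(Add(-9, 12), -1)) = Mul(Add(3025, 1485, Mul(54, Pow(7, Rational(1, 2))), Mul(110, Pow(7, Rational(1, 2)))), Pow(3, -1)) = Mul(Add(4510, Mul(164, Pow(7, Rational(1, 2)))), Rational(1, 3)) = Add(Rational(4510, 3), Mul(Rational(164, 3), Pow(7, Rational(1, 2))))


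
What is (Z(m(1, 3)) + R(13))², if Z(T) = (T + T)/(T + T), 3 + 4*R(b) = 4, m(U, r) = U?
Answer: 25/16 ≈ 1.5625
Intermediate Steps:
R(b) = ¼ (R(b) = -¾ + (¼)*4 = -¾ + 1 = ¼)
Z(T) = 1 (Z(T) = (2*T)/((2*T)) = (2*T)*(1/(2*T)) = 1)
(Z(m(1, 3)) + R(13))² = (1 + ¼)² = (5/4)² = 25/16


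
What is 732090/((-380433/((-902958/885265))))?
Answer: 44069768148/22452267983 ≈ 1.9628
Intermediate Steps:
732090/((-380433/((-902958/885265)))) = 732090/((-380433/((-902958*1/885265)))) = 732090/((-380433/(-902958/885265))) = 732090/((-380433*(-885265/902958))) = 732090/(112261339915/300986) = 732090*(300986/112261339915) = 44069768148/22452267983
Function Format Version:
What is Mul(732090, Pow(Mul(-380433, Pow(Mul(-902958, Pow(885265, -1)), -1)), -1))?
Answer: Rational(44069768148, 22452267983) ≈ 1.9628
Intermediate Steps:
Mul(732090, Pow(Mul(-380433, Pow(Mul(-902958, Pow(885265, -1)), -1)), -1)) = Mul(732090, Pow(Mul(-380433, Pow(Mul(-902958, Rational(1, 885265)), -1)), -1)) = Mul(732090, Pow(Mul(-380433, Pow(Rational(-902958, 885265), -1)), -1)) = Mul(732090, Pow(Mul(-380433, Rational(-885265, 902958)), -1)) = Mul(732090, Pow(Rational(112261339915, 300986), -1)) = Mul(732090, Rational(300986, 112261339915)) = Rational(44069768148, 22452267983)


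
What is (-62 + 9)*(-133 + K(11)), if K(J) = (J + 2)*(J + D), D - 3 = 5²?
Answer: -19822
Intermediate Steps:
D = 28 (D = 3 + 5² = 3 + 25 = 28)
K(J) = (2 + J)*(28 + J) (K(J) = (J + 2)*(J + 28) = (2 + J)*(28 + J))
(-62 + 9)*(-133 + K(11)) = (-62 + 9)*(-133 + (56 + 11² + 30*11)) = -53*(-133 + (56 + 121 + 330)) = -53*(-133 + 507) = -53*374 = -19822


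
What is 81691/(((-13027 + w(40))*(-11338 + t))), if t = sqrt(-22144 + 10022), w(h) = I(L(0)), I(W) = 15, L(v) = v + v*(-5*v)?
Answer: 463106279/836426753196 + 81691*I*sqrt(12122)/1672853506392 ≈ 0.00055367 + 5.3765e-6*I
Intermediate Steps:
L(v) = v - 5*v**2
w(h) = 15
t = I*sqrt(12122) (t = sqrt(-12122) = I*sqrt(12122) ≈ 110.1*I)
81691/(((-13027 + w(40))*(-11338 + t))) = 81691/(((-13027 + 15)*(-11338 + I*sqrt(12122)))) = 81691/((-13012*(-11338 + I*sqrt(12122)))) = 81691/(147530056 - 13012*I*sqrt(12122))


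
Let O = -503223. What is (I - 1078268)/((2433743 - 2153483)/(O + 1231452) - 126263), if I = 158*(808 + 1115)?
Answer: 187988432462/30649365989 ≈ 6.1335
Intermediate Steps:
I = 303834 (I = 158*1923 = 303834)
(I - 1078268)/((2433743 - 2153483)/(O + 1231452) - 126263) = (303834 - 1078268)/((2433743 - 2153483)/(-503223 + 1231452) - 126263) = -774434/(280260/728229 - 126263) = -774434/(280260*(1/728229) - 126263) = -774434/(93420/242743 - 126263) = -774434/(-30649365989/242743) = -774434*(-242743/30649365989) = 187988432462/30649365989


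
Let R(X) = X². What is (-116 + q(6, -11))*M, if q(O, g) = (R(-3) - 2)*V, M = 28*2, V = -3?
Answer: -7672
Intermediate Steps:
M = 56
q(O, g) = -21 (q(O, g) = ((-3)² - 2)*(-3) = (9 - 2)*(-3) = 7*(-3) = -21)
(-116 + q(6, -11))*M = (-116 - 21)*56 = -137*56 = -7672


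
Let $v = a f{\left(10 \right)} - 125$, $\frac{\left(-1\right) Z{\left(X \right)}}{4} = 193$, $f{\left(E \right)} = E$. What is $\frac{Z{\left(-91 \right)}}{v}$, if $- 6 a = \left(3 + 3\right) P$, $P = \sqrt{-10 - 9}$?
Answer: $\frac{3860}{701} - \frac{1544 i \sqrt{19}}{3505} \approx 5.5064 - 1.9202 i$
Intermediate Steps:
$Z{\left(X \right)} = -772$ ($Z{\left(X \right)} = \left(-4\right) 193 = -772$)
$P = i \sqrt{19}$ ($P = \sqrt{-19} = i \sqrt{19} \approx 4.3589 i$)
$a = - i \sqrt{19}$ ($a = - \frac{\left(3 + 3\right) i \sqrt{19}}{6} = - \frac{6 i \sqrt{19}}{6} = - i \sqrt{19} \approx - 4.3589 i$)
$v = -125 - 10 i \sqrt{19}$ ($v = - i \sqrt{19} \cdot 10 - 125 = - 10 i \sqrt{19} - 125 = -125 - 10 i \sqrt{19} \approx -125.0 - 43.589 i$)
$\frac{Z{\left(-91 \right)}}{v} = - \frac{772}{-125 - 10 i \sqrt{19}}$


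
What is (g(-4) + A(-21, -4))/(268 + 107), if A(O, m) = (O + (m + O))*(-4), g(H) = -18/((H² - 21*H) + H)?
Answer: 2941/6000 ≈ 0.49017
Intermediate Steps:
g(H) = -18/(H² - 20*H)
A(O, m) = -8*O - 4*m (A(O, m) = (O + (O + m))*(-4) = (m + 2*O)*(-4) = -8*O - 4*m)
(g(-4) + A(-21, -4))/(268 + 107) = (-18/(-4*(-20 - 4)) + (-8*(-21) - 4*(-4)))/(268 + 107) = (-18*(-¼)/(-24) + (168 + 16))/375 = (-18*(-¼)*(-1/24) + 184)*(1/375) = (-3/16 + 184)*(1/375) = (2941/16)*(1/375) = 2941/6000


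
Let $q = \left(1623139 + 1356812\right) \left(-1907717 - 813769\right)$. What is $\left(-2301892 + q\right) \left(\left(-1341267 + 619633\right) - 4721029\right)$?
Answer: $44139437582505354714$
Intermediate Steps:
$q = -8109894927186$ ($q = 2979951 \left(-2721486\right) = -8109894927186$)
$\left(-2301892 + q\right) \left(\left(-1341267 + 619633\right) - 4721029\right) = \left(-2301892 - 8109894927186\right) \left(\left(-1341267 + 619633\right) - 4721029\right) = - 8109897229078 \left(-721634 - 4721029\right) = \left(-8109897229078\right) \left(-5442663\right) = 44139437582505354714$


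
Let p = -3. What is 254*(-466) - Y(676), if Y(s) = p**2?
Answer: -118373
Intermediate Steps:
Y(s) = 9 (Y(s) = (-3)**2 = 9)
254*(-466) - Y(676) = 254*(-466) - 1*9 = -118364 - 9 = -118373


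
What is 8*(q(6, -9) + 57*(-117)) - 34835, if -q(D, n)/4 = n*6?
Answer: -86459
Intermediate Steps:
q(D, n) = -24*n (q(D, n) = -4*n*6 = -24*n)
8*(q(6, -9) + 57*(-117)) - 34835 = 8*(-24*(-9) + 57*(-117)) - 34835 = 8*(216 - 6669) - 34835 = 8*(-6453) - 34835 = -51624 - 34835 = -86459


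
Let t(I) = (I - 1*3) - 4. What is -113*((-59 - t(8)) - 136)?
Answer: 22148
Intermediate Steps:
t(I) = -7 + I (t(I) = (I - 3) - 4 = (-3 + I) - 4 = -7 + I)
-113*((-59 - t(8)) - 136) = -113*((-59 - (-7 + 8)) - 136) = -113*((-59 - 1*1) - 136) = -113*((-59 - 1) - 136) = -113*(-60 - 136) = -113*(-196) = 22148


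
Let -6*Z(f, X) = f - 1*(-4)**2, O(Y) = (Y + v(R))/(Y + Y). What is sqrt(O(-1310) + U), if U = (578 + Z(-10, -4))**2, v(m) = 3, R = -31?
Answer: sqrt(5237560349665)/3930 ≈ 582.33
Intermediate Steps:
O(Y) = (3 + Y)/(2*Y) (O(Y) = (Y + 3)/(Y + Y) = (3 + Y)/((2*Y)) = (3 + Y)*(1/(2*Y)) = (3 + Y)/(2*Y))
Z(f, X) = 8/3 - f/6 (Z(f, X) = -(f - 1*(-4)**2)/6 = -(f - 1*16)/6 = -(f - 16)/6 = -(-16 + f)/6 = 8/3 - f/6)
U = 3052009/9 (U = (578 + (8/3 - 1/6*(-10)))**2 = (578 + (8/3 + 5/3))**2 = (578 + 13/3)**2 = (1747/3)**2 = 3052009/9 ≈ 3.3911e+5)
sqrt(O(-1310) + U) = sqrt((1/2)*(3 - 1310)/(-1310) + 3052009/9) = sqrt((1/2)*(-1/1310)*(-1307) + 3052009/9) = sqrt(1307/2620 + 3052009/9) = sqrt(7996275343/23580) = sqrt(5237560349665)/3930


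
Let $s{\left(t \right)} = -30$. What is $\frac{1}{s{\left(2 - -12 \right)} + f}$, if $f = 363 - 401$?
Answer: $- \frac{1}{68} \approx -0.014706$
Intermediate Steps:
$f = -38$ ($f = 363 - 401 = -38$)
$\frac{1}{s{\left(2 - -12 \right)} + f} = \frac{1}{-30 - 38} = \frac{1}{-68} = - \frac{1}{68}$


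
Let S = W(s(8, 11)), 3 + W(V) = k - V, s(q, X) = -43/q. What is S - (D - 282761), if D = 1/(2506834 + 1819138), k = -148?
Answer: 2445172398037/8651944 ≈ 2.8262e+5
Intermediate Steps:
W(V) = -151 - V (W(V) = -3 + (-148 - V) = -151 - V)
D = 1/4325972 ≈ 2.3116e-7
S = -1165/8 (S = -151 - (-43)/8 = -151 - 1*(-43/8) = -151 + 43/8 = -1165/8 ≈ -145.63)
S - (D - 282761) = -1165/8 - (1/4325972 - 282761) = -1165/8 - 1*(-1223216168691/4325972) = -1165/8 + 1223216168691/4325972 = 2445172398037/8651944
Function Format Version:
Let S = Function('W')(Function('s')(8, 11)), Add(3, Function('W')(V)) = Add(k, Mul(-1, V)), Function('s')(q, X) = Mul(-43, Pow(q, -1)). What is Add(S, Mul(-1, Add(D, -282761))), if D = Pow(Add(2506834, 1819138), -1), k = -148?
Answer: Rational(2445172398037, 8651944) ≈ 2.8262e+5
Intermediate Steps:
Function('W')(V) = Add(-151, Mul(-1, V)) (Function('W')(V) = Add(-3, Add(-148, Mul(-1, V))) = Add(-151, Mul(-1, V)))
D = Rational(1, 4325972) (D = Pow(4325972, -1) = Rational(1, 4325972) ≈ 2.3116e-7)
S = Rational(-1165, 8) (S = Add(-151, Mul(-1, Mul(-43, Pow(8, -1)))) = Add(-151, Mul(-1, Mul(-43, Rational(1, 8)))) = Add(-151, Mul(-1, Rational(-43, 8))) = Add(-151, Rational(43, 8)) = Rational(-1165, 8) ≈ -145.63)
Add(S, Mul(-1, Add(D, -282761))) = Add(Rational(-1165, 8), Mul(-1, Add(Rational(1, 4325972), -282761))) = Add(Rational(-1165, 8), Mul(-1, Rational(-1223216168691, 4325972))) = Add(Rational(-1165, 8), Rational(1223216168691, 4325972)) = Rational(2445172398037, 8651944)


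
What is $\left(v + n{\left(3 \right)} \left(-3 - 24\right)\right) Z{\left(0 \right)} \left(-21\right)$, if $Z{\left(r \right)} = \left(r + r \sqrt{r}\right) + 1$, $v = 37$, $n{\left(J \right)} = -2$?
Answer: $-1911$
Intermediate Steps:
$Z{\left(r \right)} = 1 + r + r^{\frac{3}{2}}$ ($Z{\left(r \right)} = \left(r + r^{\frac{3}{2}}\right) + 1 = 1 + r + r^{\frac{3}{2}}$)
$\left(v + n{\left(3 \right)} \left(-3 - 24\right)\right) Z{\left(0 \right)} \left(-21\right) = \left(37 - 2 \left(-3 - 24\right)\right) \left(1 + 0 + 0^{\frac{3}{2}}\right) \left(-21\right) = \left(37 - 2 \left(-3 - 24\right)\right) \left(1 + 0 + 0\right) \left(-21\right) = \left(37 - -54\right) 1 \left(-21\right) = \left(37 + 54\right) 1 \left(-21\right) = 91 \cdot 1 \left(-21\right) = 91 \left(-21\right) = -1911$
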